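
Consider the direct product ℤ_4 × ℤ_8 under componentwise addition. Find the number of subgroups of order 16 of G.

|G| = 32 and 16 | 32, so subgroups of order 16 are possible by Lagrange.
The subgroups of order 16 are: {(0,0), (0,1), (0,2), (0,3), (0,4), (0,5), (0,6), (0,7), (2,0), (2,1), (2,2), (2,3), (2,4), (2,5), (2,6), (2,7)}; {(0,0), (0,2), (0,4), (0,6), (1,0), (1,2), (1,4), (1,6), (2,0), (2,2), (2,4), (2,6), (3,0), (3,2), (3,4), (3,6)}; {(0,0), (0,2), (0,4), (0,6), (1,1), (1,3), (1,5), (1,7), (2,0), (2,2), (2,4), (2,6), (3,1), (3,3), (3,5), (3,7)}.
So G has 3 subgroups of order 16.

3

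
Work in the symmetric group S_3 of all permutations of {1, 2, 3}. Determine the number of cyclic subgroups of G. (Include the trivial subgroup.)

Group the elements of G by the cyclic subgroup they generate; each cyclic subgroup of order d accounts for φ(d) elements.
Cyclic subgroups by order — order 1: 1; order 2: 3; order 3: 1.
Total: 5.

5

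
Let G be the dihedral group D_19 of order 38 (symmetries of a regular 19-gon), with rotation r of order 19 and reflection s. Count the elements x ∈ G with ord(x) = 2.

19

Enumerating element orders in G gives 19 elements of order 2.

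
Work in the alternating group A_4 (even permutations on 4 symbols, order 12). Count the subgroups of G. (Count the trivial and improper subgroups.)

10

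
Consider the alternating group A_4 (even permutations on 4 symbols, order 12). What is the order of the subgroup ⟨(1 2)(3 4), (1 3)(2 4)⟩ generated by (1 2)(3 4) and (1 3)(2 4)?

4

|⟨(1 2)(3 4)⟩| = 2 and |⟨(1 3)(2 4)⟩| = 2, so |H| is a multiple of lcm(2, 2) = 2 and divides |G| = 12.
Closing under the operation: H = {e, (1 2)(3 4), (1 3)(2 4), (1 4)(2 3)}, so |H| = 4.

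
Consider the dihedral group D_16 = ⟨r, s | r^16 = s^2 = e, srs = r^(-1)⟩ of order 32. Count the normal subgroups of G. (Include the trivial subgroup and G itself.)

G has 36 subgroups. Checking conjugation-invariance by order — order 1: 1/1 normal; order 2: 1/17 normal; order 4: 1/9 normal; order 8: 1/5 normal; order 16: 3/3 normal; order 32: 1/1 normal.
Total normal subgroups: 8.

8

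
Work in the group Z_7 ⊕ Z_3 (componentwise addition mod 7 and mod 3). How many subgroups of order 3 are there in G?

|G| = 21 and 3 | 21, so subgroups of order 3 are possible by Lagrange.
The subgroups of order 3 are: {(0,0), (0,1), (0,2)}.
So G has 1 subgroup of order 3.

1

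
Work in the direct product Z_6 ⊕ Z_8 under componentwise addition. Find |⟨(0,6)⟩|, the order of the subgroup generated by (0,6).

4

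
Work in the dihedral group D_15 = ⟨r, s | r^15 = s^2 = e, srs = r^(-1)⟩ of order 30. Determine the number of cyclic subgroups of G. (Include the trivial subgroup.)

19

Each element a generates a cyclic subgroup ⟨a⟩; distinct elements may generate the same one (a cyclic group of order d has φ(d) generators).
Cyclic subgroups by order — order 1: 1; order 2: 15; order 3: 1; order 5: 1; order 15: 1.
Total: 19.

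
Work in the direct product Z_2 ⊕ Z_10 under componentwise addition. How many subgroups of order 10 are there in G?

|G| = 20 and 10 | 20, so subgroups of order 10 are possible by Lagrange.
The subgroups of order 10 are: {(0,0), (0,1), (0,2), (0,3), (0,4), (0,5), (0,6), (0,7), (0,8), (0,9)}; {(0,0), (0,2), (0,4), (0,6), (0,8), (1,0), (1,2), (1,4), (1,6), (1,8)}; {(0,0), (0,2), (0,4), (0,6), (0,8), (1,1), (1,3), (1,5), (1,7), (1,9)}.
So G has 3 subgroups of order 10.

3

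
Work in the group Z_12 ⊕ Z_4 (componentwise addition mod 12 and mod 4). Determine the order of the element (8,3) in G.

12

The order of (8,3) in Z_12 × Z_4 is lcm(ord(8) in Z_12, ord(3) in Z_4).
ord(8) = 3 and ord(3) = 4, so |⟨(8,3)⟩| = lcm(3, 4) = 12.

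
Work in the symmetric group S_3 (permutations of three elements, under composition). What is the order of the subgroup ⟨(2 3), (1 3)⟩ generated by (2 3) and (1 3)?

6

|⟨(2 3)⟩| = 2 and |⟨(1 3)⟩| = 2, so |H| is a multiple of lcm(2, 2) = 2 and divides |G| = 6.
Closing {(2 3), (1 3)} under the group operation gives all of G, so |H| = 6.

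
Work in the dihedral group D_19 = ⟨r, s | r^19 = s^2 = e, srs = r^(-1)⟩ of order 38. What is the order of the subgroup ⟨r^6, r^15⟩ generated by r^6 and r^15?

|⟨r^6⟩| = 19 and |⟨r^15⟩| = 19, so |H| is a multiple of lcm(19, 19) = 19 and divides |G| = 38.
Closing under the operation: H = {e, r, r^2, r^3, r^4, r^5, r^6, r^7, r^8, r^9, r^10, r^11, r^12, r^13, r^14, r^15, r^16, r^17, r^18}, so |H| = 19.

19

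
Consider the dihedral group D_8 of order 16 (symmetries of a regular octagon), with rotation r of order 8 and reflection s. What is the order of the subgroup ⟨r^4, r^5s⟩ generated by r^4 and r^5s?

4

|⟨r^4⟩| = 2 and |⟨r^5s⟩| = 2, so |H| is a multiple of lcm(2, 2) = 2 and divides |G| = 16.
Closing under the operation: H = {e, r^4, rs, r^5s}, so |H| = 4.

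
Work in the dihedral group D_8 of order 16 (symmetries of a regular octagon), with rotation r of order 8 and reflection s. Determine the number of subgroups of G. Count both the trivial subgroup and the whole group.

19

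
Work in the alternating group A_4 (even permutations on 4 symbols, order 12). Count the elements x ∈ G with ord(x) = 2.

3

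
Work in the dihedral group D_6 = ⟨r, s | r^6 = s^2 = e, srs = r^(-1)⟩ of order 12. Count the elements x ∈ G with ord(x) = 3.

The elements of order 3 are: r^2, r^4.
That's 2.

2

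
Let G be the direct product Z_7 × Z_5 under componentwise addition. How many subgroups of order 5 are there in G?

|G| = 35 and 5 | 35, so subgroups of order 5 are possible by Lagrange.
The subgroups of order 5 are: {(0,0), (0,1), (0,2), (0,3), (0,4)}.
So G has 1 subgroup of order 5.

1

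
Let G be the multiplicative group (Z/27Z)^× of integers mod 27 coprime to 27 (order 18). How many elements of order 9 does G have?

The elements of order 9 are: 4, 7, 13, 16, 22, 25.
That's 6.

6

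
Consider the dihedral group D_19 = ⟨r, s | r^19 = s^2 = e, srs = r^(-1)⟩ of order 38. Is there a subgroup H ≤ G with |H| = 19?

Yes

19 | 38. A subgroup of order 19 is {e, r, r^2, r^3, r^4, r^5, r^6, r^7, r^8, r^9, r^10, r^11, r^12, r^13, r^14, r^15, r^16, r^17, r^18}.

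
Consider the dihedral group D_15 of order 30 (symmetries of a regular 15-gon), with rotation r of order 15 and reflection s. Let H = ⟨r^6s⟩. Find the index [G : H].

15

|⟨r^6s⟩| = 2 and |G| = 30.
By Lagrange, [G : H] = |G|/|H| = 30/2 = 15.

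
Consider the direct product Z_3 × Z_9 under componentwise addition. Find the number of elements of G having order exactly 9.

18

An element (a,b) has order lcm(ord(a), ord(b)); count pairs with lcm equal to 9.
Enumerating gives 18 such elements.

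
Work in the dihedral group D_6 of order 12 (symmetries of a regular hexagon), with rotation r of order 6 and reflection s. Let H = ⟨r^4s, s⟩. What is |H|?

6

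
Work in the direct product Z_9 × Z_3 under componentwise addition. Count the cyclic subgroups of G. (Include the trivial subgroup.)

Each element a generates a cyclic subgroup ⟨a⟩; distinct elements may generate the same one (a cyclic group of order d has φ(d) generators).
Cyclic subgroups by order — order 1: 1; order 3: 4; order 9: 3.
Total: 8.

8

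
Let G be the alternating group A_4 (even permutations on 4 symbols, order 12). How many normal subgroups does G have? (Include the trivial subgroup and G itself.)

G has 10 subgroups. Checking conjugation-invariance by order — order 1: 1/1 normal; order 2: 0/3 normal; order 3: 0/4 normal; order 4: 1/1 normal; order 12: 1/1 normal.
Total normal subgroups: 3.

3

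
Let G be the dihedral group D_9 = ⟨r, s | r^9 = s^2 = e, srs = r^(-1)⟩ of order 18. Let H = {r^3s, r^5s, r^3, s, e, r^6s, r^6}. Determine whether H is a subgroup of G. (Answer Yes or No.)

No

|H| = 7 does not divide |G| = 18, so by Lagrange H is not a subgroup.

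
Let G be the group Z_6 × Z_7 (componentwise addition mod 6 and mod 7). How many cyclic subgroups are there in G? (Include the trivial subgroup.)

Group the elements of G by the cyclic subgroup they generate; each cyclic subgroup of order d accounts for φ(d) elements.
Cyclic subgroups by order — order 1: 1; order 2: 1; order 3: 1; order 6: 1; order 7: 1; order 14: 1; order 21: 1; order 42: 1.
Total: 8.

8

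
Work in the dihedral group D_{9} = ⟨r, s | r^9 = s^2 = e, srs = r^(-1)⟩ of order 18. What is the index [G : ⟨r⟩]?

|⟨r⟩| = 9 and |G| = 18.
By Lagrange, [G : H] = |G|/|H| = 18/9 = 2.

2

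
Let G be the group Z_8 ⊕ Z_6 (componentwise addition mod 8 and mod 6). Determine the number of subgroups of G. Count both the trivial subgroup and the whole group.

22

|G| = 48, so by Lagrange every subgroup order divides 48. Divisors: 1, 2, 3, 4, 6, 8, 12, 16, 24, 48.
Subgroups by order — order 1: 1; order 2: 3; order 3: 1; order 4: 3; order 6: 3; order 8: 3; order 12: 3; order 16: 1; order 24: 3; order 48: 1.
Total: 1 + 3 + 1 + 3 + 3 + 3 + 3 + 1 + 3 + 1 = 22.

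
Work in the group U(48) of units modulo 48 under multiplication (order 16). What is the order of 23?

2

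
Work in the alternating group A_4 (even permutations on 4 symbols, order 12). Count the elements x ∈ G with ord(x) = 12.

0

No element of G has order 12 (even though 12 | 12).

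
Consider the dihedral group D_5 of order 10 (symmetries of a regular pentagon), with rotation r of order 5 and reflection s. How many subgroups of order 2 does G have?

|G| = 10 and 2 | 10, so subgroups of order 2 are possible by Lagrange.
The subgroups of order 2 are: {e, r^2s}; {e, r^3s}; {e, r^4s}; {e, rs}; … (5 in all).
So G has 5 subgroups of order 2.

5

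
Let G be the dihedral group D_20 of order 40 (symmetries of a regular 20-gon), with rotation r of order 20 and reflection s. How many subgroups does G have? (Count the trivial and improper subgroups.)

48

|G| = 40, so by Lagrange every subgroup order divides 40. Divisors: 1, 2, 4, 5, 8, 10, 20, 40.
Subgroups by order — order 1: 1; order 2: 21; order 4: 11; order 5: 1; order 8: 5; order 10: 5; order 20: 3; order 40: 1.
Total: 1 + 21 + 11 + 1 + 5 + 5 + 3 + 1 = 48.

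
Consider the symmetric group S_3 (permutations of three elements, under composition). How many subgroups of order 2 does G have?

3

|G| = 6 and 2 | 6, so subgroups of order 2 are possible by Lagrange.
The subgroups of order 2 are: {e, (1 2)}; {e, (1 3)}; {e, (2 3)}.
So G has 3 subgroups of order 2.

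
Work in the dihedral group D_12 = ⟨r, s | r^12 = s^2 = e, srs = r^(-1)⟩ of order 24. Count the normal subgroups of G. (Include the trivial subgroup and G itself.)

G has 34 subgroups. Checking conjugation-invariance by order — order 1: 1/1 normal; order 2: 1/13 normal; order 3: 1/1 normal; order 4: 1/7 normal; order 6: 1/5 normal; order 8: 0/3 normal; order 12: 3/3 normal; order 24: 1/1 normal.
Total normal subgroups: 9.

9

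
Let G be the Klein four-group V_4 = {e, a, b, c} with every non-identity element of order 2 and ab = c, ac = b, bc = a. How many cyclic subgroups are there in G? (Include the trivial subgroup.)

Each element a generates a cyclic subgroup ⟨a⟩; distinct elements may generate the same one (a cyclic group of order d has φ(d) generators).
Cyclic subgroups by order — order 1: 1; order 2: 3.
Total: 4.

4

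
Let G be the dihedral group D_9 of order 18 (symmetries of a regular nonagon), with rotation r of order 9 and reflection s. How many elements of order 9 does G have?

The elements of order 9 are: r, r^2, r^4, r^5, r^7, r^8.
That's 6.

6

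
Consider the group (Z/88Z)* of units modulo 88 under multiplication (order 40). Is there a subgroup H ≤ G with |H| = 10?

Yes

10 | 40. A subgroup of order 10 is {1, 9, 13, 21, 25, 29, 49, 61, 81, 85}.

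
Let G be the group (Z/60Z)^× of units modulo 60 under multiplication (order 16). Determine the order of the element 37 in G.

4

Compute successive powers of 37 mod 60: 37, 49, 13, 1; 37^4 ≡ 1 (mod 60).
So |⟨37⟩| = 4.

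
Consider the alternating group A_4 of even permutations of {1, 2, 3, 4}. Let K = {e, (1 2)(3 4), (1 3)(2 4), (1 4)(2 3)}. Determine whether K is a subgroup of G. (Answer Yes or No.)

|K| = 4 divides |G| = 12, consistent with Lagrange.
K contains the identity, every element's inverse is in K, and K is closed under ∘: it is a subgroup.

Yes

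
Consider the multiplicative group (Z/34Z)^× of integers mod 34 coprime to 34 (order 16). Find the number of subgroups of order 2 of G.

|G| = 16 and 2 | 16, so subgroups of order 2 are possible by Lagrange.
The subgroups of order 2 are: {1, 33}.
So G has 1 subgroup of order 2.

1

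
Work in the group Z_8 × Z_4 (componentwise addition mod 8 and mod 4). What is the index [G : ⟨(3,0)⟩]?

|⟨(3,0)⟩| = 8 and |G| = 32.
By Lagrange, [G : H] = |G|/|H| = 32/8 = 4.

4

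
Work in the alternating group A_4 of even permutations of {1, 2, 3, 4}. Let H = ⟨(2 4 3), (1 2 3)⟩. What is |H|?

12

|⟨(2 4 3)⟩| = 3 and |⟨(1 2 3)⟩| = 3, so |H| is a multiple of lcm(3, 3) = 3 and divides |G| = 12.
Closing {(2 4 3), (1 2 3)} under the group operation gives all of G, so |H| = 12.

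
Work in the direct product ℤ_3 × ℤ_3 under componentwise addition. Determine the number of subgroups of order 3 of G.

4

|G| = 9 and 3 | 9, so subgroups of order 3 are possible by Lagrange.
The subgroups of order 3 are: {(0,0), (0,1), (0,2)}; {(0,0), (1,0), (2,0)}; {(0,0), (1,1), (2,2)}; {(0,0), (1,2), (2,1)}.
So G has 4 subgroups of order 3.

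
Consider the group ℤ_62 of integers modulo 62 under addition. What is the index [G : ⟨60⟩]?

|⟨60⟩| = 31 and |G| = 62.
By Lagrange, [G : H] = |G|/|H| = 62/31 = 2.

2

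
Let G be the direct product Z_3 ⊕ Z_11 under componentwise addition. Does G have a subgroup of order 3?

3 | 33. A subgroup of order 3 is {(0,0), (1,0), (2,0)}.

Yes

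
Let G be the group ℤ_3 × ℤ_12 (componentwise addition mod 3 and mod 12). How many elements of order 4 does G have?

An element (a,b) has order lcm(ord(a), ord(b)); count pairs with lcm equal to 4.
Enumerating gives 2 such elements.

2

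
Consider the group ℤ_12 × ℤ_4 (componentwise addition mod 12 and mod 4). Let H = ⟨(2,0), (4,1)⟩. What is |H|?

24

|⟨(2,0)⟩| = 6 and |⟨(4,1)⟩| = 12, so |H| is a multiple of lcm(6, 12) = 12 and divides |G| = 48.
Closing under the operation: H = {(0,0), (0,1), (0,2), (0,3), (2,0), (2,1), (2,2), (2,3), (4,0), (4,1), (4,2), (4,3), (6,0), (6,1), (6,2), (6,3), (8,0), (8,1), (8,2), (8,3), (10,0), (10,1), (10,2), (10,3)}, so |H| = 24.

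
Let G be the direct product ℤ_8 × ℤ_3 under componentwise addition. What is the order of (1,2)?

24

The order of (1,2) in Z_8 × Z_3 is lcm(ord(1) in Z_8, ord(2) in Z_3).
ord(1) = 8 and ord(2) = 3, so |⟨(1,2)⟩| = lcm(8, 3) = 24.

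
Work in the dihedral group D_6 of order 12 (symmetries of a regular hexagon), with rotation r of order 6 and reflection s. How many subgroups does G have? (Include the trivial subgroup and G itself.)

16

|G| = 12, so by Lagrange every subgroup order divides 12. Divisors: 1, 2, 3, 4, 6, 12.
Subgroups by order — order 1: 1; order 2: 7; order 3: 1; order 4: 3; order 6: 3; order 12: 1.
Total: 1 + 7 + 1 + 3 + 3 + 1 = 16.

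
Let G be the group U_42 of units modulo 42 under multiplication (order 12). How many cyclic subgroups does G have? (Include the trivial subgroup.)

8

Group the elements of G by the cyclic subgroup they generate; each cyclic subgroup of order d accounts for φ(d) elements.
Cyclic subgroups by order — order 1: 1; order 2: 3; order 3: 1; order 6: 3.
Total: 8.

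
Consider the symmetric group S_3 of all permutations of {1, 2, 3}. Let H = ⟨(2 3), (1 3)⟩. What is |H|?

6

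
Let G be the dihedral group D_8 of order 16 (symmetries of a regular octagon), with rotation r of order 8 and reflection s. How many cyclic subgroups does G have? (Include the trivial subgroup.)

Each element a generates a cyclic subgroup ⟨a⟩; distinct elements may generate the same one (a cyclic group of order d has φ(d) generators).
Cyclic subgroups by order — order 1: 1; order 2: 9; order 4: 1; order 8: 1.
Total: 12.

12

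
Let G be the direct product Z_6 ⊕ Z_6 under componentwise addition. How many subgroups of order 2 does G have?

3

|G| = 36 and 2 | 36, so subgroups of order 2 are possible by Lagrange.
The subgroups of order 2 are: {(0,0), (0,3)}; {(0,0), (3,0)}; {(0,0), (3,3)}.
So G has 3 subgroups of order 2.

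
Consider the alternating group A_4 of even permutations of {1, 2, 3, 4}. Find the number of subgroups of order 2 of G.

3

|G| = 12 and 2 | 12, so subgroups of order 2 are possible by Lagrange.
The subgroups of order 2 are: {e, (1 2)(3 4)}; {e, (1 3)(2 4)}; {e, (1 4)(2 3)}.
So G has 3 subgroups of order 2.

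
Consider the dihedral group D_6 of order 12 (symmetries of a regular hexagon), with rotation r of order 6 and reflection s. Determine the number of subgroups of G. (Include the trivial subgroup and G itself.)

16

|G| = 12, so by Lagrange every subgroup order divides 12. Divisors: 1, 2, 3, 4, 6, 12.
Subgroups by order — order 1: 1; order 2: 7; order 3: 1; order 4: 3; order 6: 3; order 12: 1.
Total: 1 + 7 + 1 + 3 + 3 + 1 = 16.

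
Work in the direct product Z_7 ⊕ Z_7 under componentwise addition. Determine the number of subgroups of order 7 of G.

|G| = 49 and 7 | 49, so subgroups of order 7 are possible by Lagrange.
The subgroups of order 7 are: {(0,0), (0,1), (0,2), (0,3), (0,4), (0,5), (0,6)}; {(0,0), (1,0), (2,0), (3,0), (4,0), (5,0), (6,0)}; {(0,0), (1,1), (2,2), (3,3), (4,4), (5,5), (6,6)}; {(0,0), (1,2), (2,4), (3,6), (4,1), (5,3), (6,5)}; … (8 in all).
So G has 8 subgroups of order 7.

8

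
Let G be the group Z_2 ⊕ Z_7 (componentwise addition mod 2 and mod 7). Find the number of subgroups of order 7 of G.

1

|G| = 14 and 7 | 14, so subgroups of order 7 are possible by Lagrange.
The subgroups of order 7 are: {(0,0), (0,1), (0,2), (0,3), (0,4), (0,5), (0,6)}.
So G has 1 subgroup of order 7.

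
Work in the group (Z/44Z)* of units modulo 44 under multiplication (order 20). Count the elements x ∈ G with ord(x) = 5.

4

The elements of order 5 are: 5, 9, 25, 37.
That's 4.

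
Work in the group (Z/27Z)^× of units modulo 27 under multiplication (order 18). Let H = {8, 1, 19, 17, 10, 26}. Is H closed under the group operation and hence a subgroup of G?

|H| = 6 divides |G| = 18, consistent with Lagrange.
H contains the identity, every element's inverse is in H, and H is closed under ·: it is a subgroup.
In fact H = ⟨17⟩.

Yes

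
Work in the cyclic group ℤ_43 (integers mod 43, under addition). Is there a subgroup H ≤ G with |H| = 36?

36 does not divide |G| = 43, so by Lagrange no subgroup of order 36 exists.

No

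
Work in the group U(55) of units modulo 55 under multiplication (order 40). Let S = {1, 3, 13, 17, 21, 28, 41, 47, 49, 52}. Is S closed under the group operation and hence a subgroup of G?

No

3 ∈ S but its inverse 37 ∉ S, so S is not a subgroup.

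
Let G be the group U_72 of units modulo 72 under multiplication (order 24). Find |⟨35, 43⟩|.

|⟨35⟩| = 2 and |⟨43⟩| = 6, so |H| is a multiple of lcm(2, 6) = 6 and divides |G| = 24.
Closing under the operation: H = {1, 11, 17, 19, 25, 35, 41, 43, 49, 59, 65, 67}, so |H| = 12.

12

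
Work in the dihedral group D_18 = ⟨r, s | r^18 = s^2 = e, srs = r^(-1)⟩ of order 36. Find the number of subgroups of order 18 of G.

3

|G| = 36 and 18 | 36, so subgroups of order 18 are possible by Lagrange.
The subgroups of order 18 are: {e, r, r^2, r^3, r^4, r^5, r^6, r^7, r^8, r^9, r^10, r^11, r^12, r^13, r^14, r^15, r^16, r^17}; {e, r^2, r^4, r^6, r^8, r^10, r^12, r^14, r^16, s, r^2s, r^4s, r^6s, r^8s, r^10s, r^12s, r^14s, r^16s}; {e, r^2, r^4, r^6, r^8, r^10, r^12, r^14, r^16, rs, r^3s, r^5s, r^7s, r^9s, r^11s, r^13s, r^15s, r^17s}.
So G has 3 subgroups of order 18.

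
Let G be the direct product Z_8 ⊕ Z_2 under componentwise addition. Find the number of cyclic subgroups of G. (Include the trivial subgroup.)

A cyclic subgroup of order d is generated by each of its φ(d) elements of order d, so the cyclic subgroups of order d number (#elements of order d)/φ(d).
Cyclic subgroups by order — order 1: 1; order 2: 3; order 4: 2; order 8: 2.
Total: 8.

8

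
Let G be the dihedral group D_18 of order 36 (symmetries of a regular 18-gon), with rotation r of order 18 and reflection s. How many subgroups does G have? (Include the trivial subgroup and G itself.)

45

|G| = 36, so by Lagrange every subgroup order divides 36. Divisors: 1, 2, 3, 4, 6, 9, 12, 18, 36.
Subgroups by order — order 1: 1; order 2: 19; order 3: 1; order 4: 9; order 6: 7; order 9: 1; order 12: 3; order 18: 3; order 36: 1.
Total: 1 + 19 + 1 + 9 + 7 + 1 + 3 + 3 + 1 = 45.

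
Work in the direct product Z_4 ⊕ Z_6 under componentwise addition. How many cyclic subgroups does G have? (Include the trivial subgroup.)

12

A cyclic subgroup of order d is generated by each of its φ(d) elements of order d, so the cyclic subgroups of order d number (#elements of order d)/φ(d).
Cyclic subgroups by order — order 1: 1; order 2: 3; order 3: 1; order 4: 2; order 6: 3; order 12: 2.
Total: 12.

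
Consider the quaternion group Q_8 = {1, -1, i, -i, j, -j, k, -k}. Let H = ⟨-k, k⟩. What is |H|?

4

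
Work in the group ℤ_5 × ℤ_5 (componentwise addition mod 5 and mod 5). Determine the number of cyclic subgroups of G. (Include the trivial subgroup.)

Group the elements of G by the cyclic subgroup they generate; each cyclic subgroup of order d accounts for φ(d) elements.
Cyclic subgroups by order — order 1: 1; order 5: 6.
Total: 7.

7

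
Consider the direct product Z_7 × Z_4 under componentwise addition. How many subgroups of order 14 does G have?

|G| = 28 and 14 | 28, so subgroups of order 14 are possible by Lagrange.
The subgroups of order 14 are: {(0,0), (0,2), (1,0), (1,2), (2,0), (2,2), (3,0), (3,2), (4,0), (4,2), (5,0), (5,2), (6,0), (6,2)}.
So G has 1 subgroup of order 14.

1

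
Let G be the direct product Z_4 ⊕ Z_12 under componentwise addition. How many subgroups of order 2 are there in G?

|G| = 48 and 2 | 48, so subgroups of order 2 are possible by Lagrange.
The subgroups of order 2 are: {(0,0), (0,6)}; {(0,0), (2,0)}; {(0,0), (2,6)}.
So G has 3 subgroups of order 2.

3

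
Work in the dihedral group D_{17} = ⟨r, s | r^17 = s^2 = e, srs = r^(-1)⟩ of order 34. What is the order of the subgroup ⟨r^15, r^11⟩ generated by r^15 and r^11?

|⟨r^15⟩| = 17 and |⟨r^11⟩| = 17, so |H| is a multiple of lcm(17, 17) = 17 and divides |G| = 34.
Closing under the operation: H = {e, r, r^2, r^3, r^4, r^5, r^6, r^7, r^8, r^9, r^10, r^11, r^12, r^13, r^14, r^15, r^16}, so |H| = 17.

17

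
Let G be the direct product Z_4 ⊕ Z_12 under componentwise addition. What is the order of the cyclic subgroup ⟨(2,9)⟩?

4

The order of (2,9) in Z_4 × Z_12 is lcm(ord(2) in Z_4, ord(9) in Z_12).
ord(2) = 2 and ord(9) = 4, so |⟨(2,9)⟩| = lcm(2, 4) = 4.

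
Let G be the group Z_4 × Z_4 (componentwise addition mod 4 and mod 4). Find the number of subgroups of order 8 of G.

|G| = 16 and 8 | 16, so subgroups of order 8 are possible by Lagrange.
The subgroups of order 8 are: {(0,0), (0,1), (0,2), (0,3), (2,0), (2,1), (2,2), (2,3)}; {(0,0), (0,2), (1,0), (1,2), (2,0), (2,2), (3,0), (3,2)}; {(0,0), (0,2), (1,1), (1,3), (2,0), (2,2), (3,1), (3,3)}.
So G has 3 subgroups of order 8.

3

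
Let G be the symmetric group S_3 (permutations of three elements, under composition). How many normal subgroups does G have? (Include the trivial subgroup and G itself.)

G has 6 subgroups. Checking conjugation-invariance by order — order 1: 1/1 normal; order 2: 0/3 normal; order 3: 1/1 normal; order 6: 1/1 normal.
Total normal subgroups: 3.

3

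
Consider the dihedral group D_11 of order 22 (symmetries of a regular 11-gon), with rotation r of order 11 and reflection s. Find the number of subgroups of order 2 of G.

11

|G| = 22 and 2 | 22, so subgroups of order 2 are possible by Lagrange.
The subgroups of order 2 are: {e, r^10s}; {e, r^2s}; {e, r^3s}; {e, r^4s}; … (11 in all).
So G has 11 subgroups of order 2.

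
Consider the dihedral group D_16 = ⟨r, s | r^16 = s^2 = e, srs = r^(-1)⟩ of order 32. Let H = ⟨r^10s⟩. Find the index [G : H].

16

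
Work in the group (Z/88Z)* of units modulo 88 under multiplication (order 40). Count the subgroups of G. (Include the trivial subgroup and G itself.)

32

|G| = 40, so by Lagrange every subgroup order divides 40. Divisors: 1, 2, 4, 5, 8, 10, 20, 40.
Subgroups by order — order 1: 1; order 2: 7; order 4: 7; order 5: 1; order 8: 1; order 10: 7; order 20: 7; order 40: 1.
Total: 1 + 7 + 7 + 1 + 1 + 7 + 7 + 1 = 32.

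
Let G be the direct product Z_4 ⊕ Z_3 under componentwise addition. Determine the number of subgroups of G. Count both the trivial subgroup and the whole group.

6

|G| = 12, so by Lagrange every subgroup order divides 12. Divisors: 1, 2, 3, 4, 6, 12.
Subgroups by order — order 1: 1; order 2: 1; order 3: 1; order 4: 1; order 6: 1; order 12: 1.
Total: 1 + 1 + 1 + 1 + 1 + 1 = 6.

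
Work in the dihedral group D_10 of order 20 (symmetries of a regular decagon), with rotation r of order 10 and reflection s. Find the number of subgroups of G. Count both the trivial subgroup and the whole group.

|G| = 20, so by Lagrange every subgroup order divides 20. Divisors: 1, 2, 4, 5, 10, 20.
Subgroups by order — order 1: 1; order 2: 11; order 4: 5; order 5: 1; order 10: 3; order 20: 1.
Total: 1 + 11 + 5 + 1 + 3 + 1 = 22.

22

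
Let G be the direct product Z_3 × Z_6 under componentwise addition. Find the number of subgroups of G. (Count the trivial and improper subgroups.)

|G| = 18, so by Lagrange every subgroup order divides 18. Divisors: 1, 2, 3, 6, 9, 18.
Subgroups by order — order 1: 1; order 2: 1; order 3: 4; order 6: 4; order 9: 1; order 18: 1.
Total: 1 + 1 + 4 + 4 + 1 + 1 = 12.

12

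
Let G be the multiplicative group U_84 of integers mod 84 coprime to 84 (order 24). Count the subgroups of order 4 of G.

|G| = 24 and 4 | 24, so subgroups of order 4 are possible by Lagrange.
The subgroups of order 4 are: {1, 13, 29, 41}; {1, 13, 43, 55}; {1, 13, 71, 83}; {1, 29, 43, 71}; … (7 in all).
So G has 7 subgroups of order 4.

7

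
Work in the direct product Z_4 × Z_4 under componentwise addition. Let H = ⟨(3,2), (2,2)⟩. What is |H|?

|⟨(3,2)⟩| = 4 and |⟨(2,2)⟩| = 2, so |H| is a multiple of lcm(4, 2) = 4 and divides |G| = 16.
Closing under the operation: H = {(0,0), (0,2), (1,0), (1,2), (2,0), (2,2), (3,0), (3,2)}, so |H| = 8.

8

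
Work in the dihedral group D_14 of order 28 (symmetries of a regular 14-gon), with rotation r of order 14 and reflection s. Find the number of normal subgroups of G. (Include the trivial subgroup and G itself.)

7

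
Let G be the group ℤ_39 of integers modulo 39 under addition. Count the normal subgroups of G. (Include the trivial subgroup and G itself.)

G is abelian, so every subgroup is normal.
G has 4 subgroups in total, hence 4 normal subgroups.

4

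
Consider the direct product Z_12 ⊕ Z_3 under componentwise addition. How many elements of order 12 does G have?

16

An element (a,b) has order lcm(ord(a), ord(b)); count pairs with lcm equal to 12.
Enumerating gives 16 such elements.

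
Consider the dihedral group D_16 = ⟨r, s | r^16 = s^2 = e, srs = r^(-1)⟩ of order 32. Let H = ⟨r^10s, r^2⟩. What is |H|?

16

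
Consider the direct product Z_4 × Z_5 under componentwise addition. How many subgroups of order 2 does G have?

|G| = 20 and 2 | 20, so subgroups of order 2 are possible by Lagrange.
The subgroups of order 2 are: {(0,0), (2,0)}.
So G has 1 subgroup of order 2.

1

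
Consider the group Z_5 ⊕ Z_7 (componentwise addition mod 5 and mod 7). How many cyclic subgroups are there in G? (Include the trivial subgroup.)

Group the elements of G by the cyclic subgroup they generate; each cyclic subgroup of order d accounts for φ(d) elements.
Cyclic subgroups by order — order 1: 1; order 5: 1; order 7: 1; order 35: 1.
Total: 4.

4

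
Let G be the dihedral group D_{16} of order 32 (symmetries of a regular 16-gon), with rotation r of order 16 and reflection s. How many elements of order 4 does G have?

2

The elements of order 4 are: r^4, r^12.
That's 2.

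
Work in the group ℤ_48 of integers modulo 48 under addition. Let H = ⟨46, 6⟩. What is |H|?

24

|⟨46⟩| = 24 and |⟨6⟩| = 8, so |H| is a multiple of lcm(24, 8) = 24 and divides |G| = 48.
Closing under the operation: H = {0, 2, 4, 6, 8, 10, 12, 14, 16, 18, 20, 22, 24, 26, 28, 30, 32, 34, 36, 38, 40, 42, 44, 46}, so |H| = 24.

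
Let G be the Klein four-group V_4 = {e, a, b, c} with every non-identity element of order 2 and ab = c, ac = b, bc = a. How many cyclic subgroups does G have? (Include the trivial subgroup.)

4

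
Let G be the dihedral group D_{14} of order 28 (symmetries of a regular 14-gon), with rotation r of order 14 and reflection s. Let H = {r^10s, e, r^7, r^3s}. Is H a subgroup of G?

Yes

|H| = 4 divides |G| = 28, consistent with Lagrange.
H contains the identity, every element's inverse is in H, and H is closed under ·: it is a subgroup.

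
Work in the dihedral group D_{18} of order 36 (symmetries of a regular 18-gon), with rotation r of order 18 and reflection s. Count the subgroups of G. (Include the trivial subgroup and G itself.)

45

|G| = 36, so by Lagrange every subgroup order divides 36. Divisors: 1, 2, 3, 4, 6, 9, 12, 18, 36.
Subgroups by order — order 1: 1; order 2: 19; order 3: 1; order 4: 9; order 6: 7; order 9: 1; order 12: 3; order 18: 3; order 36: 1.
Total: 1 + 19 + 1 + 9 + 7 + 1 + 3 + 3 + 1 = 45.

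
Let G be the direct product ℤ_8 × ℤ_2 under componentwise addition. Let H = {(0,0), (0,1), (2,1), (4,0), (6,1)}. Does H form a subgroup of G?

|H| = 5 does not divide |G| = 16, so by Lagrange H is not a subgroup.

No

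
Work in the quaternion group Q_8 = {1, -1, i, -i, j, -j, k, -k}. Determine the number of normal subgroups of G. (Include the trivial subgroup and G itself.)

6

G has 6 subgroups. Checking conjugation-invariance by order — order 1: 1/1 normal; order 2: 1/1 normal; order 4: 3/3 normal; order 8: 1/1 normal.
Total normal subgroups: 6.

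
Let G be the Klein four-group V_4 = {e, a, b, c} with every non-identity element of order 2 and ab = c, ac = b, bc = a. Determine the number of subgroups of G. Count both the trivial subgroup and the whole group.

|G| = 4, so by Lagrange every subgroup order divides 4. Divisors: 1, 2, 4.
Subgroups by order — order 1: 1; order 2: 3; order 4: 1.
Total: 1 + 3 + 1 = 5.

5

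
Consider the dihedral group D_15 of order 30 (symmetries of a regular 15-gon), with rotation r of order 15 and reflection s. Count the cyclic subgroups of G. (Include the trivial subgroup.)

Group the elements of G by the cyclic subgroup they generate; each cyclic subgroup of order d accounts for φ(d) elements.
Cyclic subgroups by order — order 1: 1; order 2: 15; order 3: 1; order 5: 1; order 15: 1.
Total: 19.

19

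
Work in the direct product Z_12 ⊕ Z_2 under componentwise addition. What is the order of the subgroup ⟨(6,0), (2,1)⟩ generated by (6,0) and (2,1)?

|⟨(6,0)⟩| = 2 and |⟨(2,1)⟩| = 6, so |H| is a multiple of lcm(2, 6) = 6 and divides |G| = 24.
Closing under the operation: H = {(0,0), (0,1), (2,0), (2,1), (4,0), (4,1), (6,0), (6,1), (8,0), (8,1), (10,0), (10,1)}, so |H| = 12.

12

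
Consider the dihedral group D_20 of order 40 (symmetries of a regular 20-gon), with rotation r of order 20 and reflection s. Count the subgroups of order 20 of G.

|G| = 40 and 20 | 40, so subgroups of order 20 are possible by Lagrange.
The subgroups of order 20 are: {e, r, r^2, r^3, r^4, r^5, r^6, r^7, r^8, r^9, r^10, r^11, r^12, r^13, r^14, r^15, r^16, r^17, r^18, r^19}; {e, r^2, r^4, r^6, r^8, r^10, r^12, r^14, r^16, r^18, s, r^2s, r^4s, r^6s, r^8s, r^10s, r^12s, r^14s, r^16s, r^18s}; {e, r^2, r^4, r^6, r^8, r^10, r^12, r^14, r^16, r^18, rs, r^3s, r^5s, r^7s, r^9s, r^11s, r^13s, r^15s, r^17s, r^19s}.
So G has 3 subgroups of order 20.

3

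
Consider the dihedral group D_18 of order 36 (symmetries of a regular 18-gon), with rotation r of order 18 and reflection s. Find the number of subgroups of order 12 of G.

3

|G| = 36 and 12 | 36, so subgroups of order 12 are possible by Lagrange.
The subgroups of order 12 are: {e, r^3, r^6, r^9, r^12, r^15, rs, r^4s, r^7s, r^10s, r^13s, r^16s}; {e, r^3, r^6, r^9, r^12, r^15, r^2s, r^5s, r^8s, r^11s, r^14s, r^17s}; {e, r^3, r^6, r^9, r^12, r^15, s, r^3s, r^6s, r^9s, r^12s, r^15s}.
So G has 3 subgroups of order 12.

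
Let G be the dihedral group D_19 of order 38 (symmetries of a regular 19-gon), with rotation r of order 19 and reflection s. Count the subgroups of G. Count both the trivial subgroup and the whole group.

|G| = 38, so by Lagrange every subgroup order divides 38. Divisors: 1, 2, 19, 38.
Subgroups by order — order 1: 1; order 2: 19; order 19: 1; order 38: 1.
Total: 1 + 19 + 1 + 1 = 22.

22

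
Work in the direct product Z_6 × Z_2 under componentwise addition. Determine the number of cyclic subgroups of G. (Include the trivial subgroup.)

Group the elements of G by the cyclic subgroup they generate; each cyclic subgroup of order d accounts for φ(d) elements.
Cyclic subgroups by order — order 1: 1; order 2: 3; order 3: 1; order 6: 3.
Total: 8.

8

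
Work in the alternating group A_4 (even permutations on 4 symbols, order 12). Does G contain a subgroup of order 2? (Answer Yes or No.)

2 | 12. A subgroup of order 2 is {e, (1 2)(3 4)}.

Yes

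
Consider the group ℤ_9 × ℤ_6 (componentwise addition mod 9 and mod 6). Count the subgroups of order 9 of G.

4

|G| = 54 and 9 | 54, so subgroups of order 9 are possible by Lagrange.
The subgroups of order 9 are: {(0,0), (0,2), (0,4), (3,0), (3,2), (3,4), (6,0), (6,2), (6,4)}; {(0,0), (1,0), (2,0), (3,0), (4,0), (5,0), (6,0), (7,0), (8,0)}; {(0,0), (1,2), (2,4), (3,0), (4,2), (5,4), (6,0), (7,2), (8,4)}; {(0,0), (1,4), (2,2), (3,0), (4,4), (5,2), (6,0), (7,4), (8,2)}.
So G has 4 subgroups of order 9.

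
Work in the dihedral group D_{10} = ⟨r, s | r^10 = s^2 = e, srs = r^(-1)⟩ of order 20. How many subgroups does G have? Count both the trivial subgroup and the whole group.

|G| = 20, so by Lagrange every subgroup order divides 20. Divisors: 1, 2, 4, 5, 10, 20.
Subgroups by order — order 1: 1; order 2: 11; order 4: 5; order 5: 1; order 10: 3; order 20: 1.
Total: 1 + 11 + 5 + 1 + 3 + 1 = 22.

22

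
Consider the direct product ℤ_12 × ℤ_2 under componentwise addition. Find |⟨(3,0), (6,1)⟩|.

8

|⟨(3,0)⟩| = 4 and |⟨(6,1)⟩| = 2, so |H| is a multiple of lcm(4, 2) = 4 and divides |G| = 24.
Closing under the operation: H = {(0,0), (0,1), (3,0), (3,1), (6,0), (6,1), (9,0), (9,1)}, so |H| = 8.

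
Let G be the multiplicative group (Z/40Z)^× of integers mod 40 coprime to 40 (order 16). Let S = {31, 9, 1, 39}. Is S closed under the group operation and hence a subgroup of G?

Yes

|S| = 4 divides |G| = 16, consistent with Lagrange.
S contains the identity, every element's inverse is in S, and S is closed under ·: it is a subgroup.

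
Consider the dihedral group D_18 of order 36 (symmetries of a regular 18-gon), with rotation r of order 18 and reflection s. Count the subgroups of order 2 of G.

|G| = 36 and 2 | 36, so subgroups of order 2 are possible by Lagrange.
The subgroups of order 2 are: {e, r^10s}; {e, r^11s}; {e, r^12s}; {e, r^13s}; … (19 in all).
So G has 19 subgroups of order 2.

19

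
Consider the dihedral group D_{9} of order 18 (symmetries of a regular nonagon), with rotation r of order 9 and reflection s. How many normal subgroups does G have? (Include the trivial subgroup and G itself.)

4

G has 16 subgroups. Checking conjugation-invariance by order — order 1: 1/1 normal; order 2: 0/9 normal; order 3: 1/1 normal; order 6: 0/3 normal; order 9: 1/1 normal; order 18: 1/1 normal.
Total normal subgroups: 4.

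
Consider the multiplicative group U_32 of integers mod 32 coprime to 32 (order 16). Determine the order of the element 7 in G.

4

Compute successive powers of 7 mod 32: 7, 17, 23, 1; 7^4 ≡ 1 (mod 32).
So |⟨7⟩| = 4.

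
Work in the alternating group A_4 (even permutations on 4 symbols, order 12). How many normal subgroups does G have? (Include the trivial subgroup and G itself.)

3

G has 10 subgroups. Checking conjugation-invariance by order — order 1: 1/1 normal; order 2: 0/3 normal; order 3: 0/4 normal; order 4: 1/1 normal; order 12: 1/1 normal.
Total normal subgroups: 3.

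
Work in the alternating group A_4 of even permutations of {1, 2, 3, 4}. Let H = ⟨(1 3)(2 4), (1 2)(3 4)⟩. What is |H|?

4

|⟨(1 3)(2 4)⟩| = 2 and |⟨(1 2)(3 4)⟩| = 2, so |H| is a multiple of lcm(2, 2) = 2 and divides |G| = 12.
Closing under the operation: H = {e, (1 2)(3 4), (1 3)(2 4), (1 4)(2 3)}, so |H| = 4.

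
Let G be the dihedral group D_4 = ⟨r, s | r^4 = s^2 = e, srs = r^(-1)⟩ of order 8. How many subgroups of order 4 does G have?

|G| = 8 and 4 | 8, so subgroups of order 4 are possible by Lagrange.
The subgroups of order 4 are: {e, r, r^2, r^3}; {e, r^2, s, r^2s}; {e, r^2, rs, r^3s}.
So G has 3 subgroups of order 4.

3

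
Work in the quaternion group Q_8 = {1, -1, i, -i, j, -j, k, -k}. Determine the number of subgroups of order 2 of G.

1

|G| = 8 and 2 | 8, so subgroups of order 2 are possible by Lagrange.
The subgroups of order 2 are: {1, -1}.
So G has 1 subgroup of order 2.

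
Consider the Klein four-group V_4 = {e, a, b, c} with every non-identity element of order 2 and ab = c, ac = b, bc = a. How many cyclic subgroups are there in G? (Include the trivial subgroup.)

A cyclic subgroup of order d is generated by each of its φ(d) elements of order d, so the cyclic subgroups of order d number (#elements of order d)/φ(d).
Cyclic subgroups by order — order 1: 1; order 2: 3.
Total: 4.

4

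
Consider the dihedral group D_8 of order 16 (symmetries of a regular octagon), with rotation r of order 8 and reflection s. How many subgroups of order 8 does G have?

|G| = 16 and 8 | 16, so subgroups of order 8 are possible by Lagrange.
The subgroups of order 8 are: {e, r, r^2, r^3, r^4, r^5, r^6, r^7}; {e, r^2, r^4, r^6, s, r^2s, r^4s, r^6s}; {e, r^2, r^4, r^6, rs, r^3s, r^5s, r^7s}.
So G has 3 subgroups of order 8.

3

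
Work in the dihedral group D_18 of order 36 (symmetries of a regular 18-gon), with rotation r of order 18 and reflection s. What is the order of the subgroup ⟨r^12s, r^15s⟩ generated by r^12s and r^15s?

|⟨r^12s⟩| = 2 and |⟨r^15s⟩| = 2, so |H| is a multiple of lcm(2, 2) = 2 and divides |G| = 36.
Closing under the operation: H = {e, r^3, r^6, r^9, r^12, r^15, s, r^3s, r^6s, r^9s, r^12s, r^15s}, so |H| = 12.

12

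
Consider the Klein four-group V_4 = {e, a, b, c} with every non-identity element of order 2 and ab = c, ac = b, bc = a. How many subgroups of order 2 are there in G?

|G| = 4 and 2 | 4, so subgroups of order 2 are possible by Lagrange.
The subgroups of order 2 are: {e, a}; {e, b}; {e, c}.
So G has 3 subgroups of order 2.

3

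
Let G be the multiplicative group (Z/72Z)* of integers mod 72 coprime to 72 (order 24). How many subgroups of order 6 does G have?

|G| = 24 and 6 | 24, so subgroups of order 6 are possible by Lagrange.
The subgroups of order 6 are: {1, 11, 25, 35, 49, 59}; {1, 13, 25, 37, 49, 61}; {1, 17, 25, 41, 49, 65}; {1, 19, 25, 43, 49, 67}; … (7 in all).
So G has 7 subgroups of order 6.

7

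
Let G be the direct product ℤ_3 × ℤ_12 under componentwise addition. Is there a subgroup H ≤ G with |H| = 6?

Yes

6 | 36. A subgroup of order 6 is {(0,0), (0,2), (0,4), (0,6), (0,8), (0,10)}.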